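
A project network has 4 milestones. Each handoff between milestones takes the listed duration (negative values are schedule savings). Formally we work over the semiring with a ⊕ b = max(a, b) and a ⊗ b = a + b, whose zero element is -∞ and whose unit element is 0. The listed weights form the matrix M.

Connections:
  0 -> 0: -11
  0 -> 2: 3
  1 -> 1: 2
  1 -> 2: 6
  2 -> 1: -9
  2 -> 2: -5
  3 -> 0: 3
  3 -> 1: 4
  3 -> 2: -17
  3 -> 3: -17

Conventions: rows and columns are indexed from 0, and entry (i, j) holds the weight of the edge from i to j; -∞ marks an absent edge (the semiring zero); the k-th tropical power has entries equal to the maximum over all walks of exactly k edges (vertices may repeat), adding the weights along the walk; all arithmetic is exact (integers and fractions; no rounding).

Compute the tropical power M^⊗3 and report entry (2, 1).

M^⊗2:
  [-22, -6, -2, -∞]
  [-∞, 4, 8, -∞]
  [-∞, -7, -3, -∞]
  [-8, 6, 10, -34]
M^⊗3:
  [-33, -4, 0, -∞]
  [-∞, 6, 10, -∞]
  [-∞, -5, -1, -∞]
  [-19, 8, 12, -51]
Key observation: the optimum is the walk 2->1->1->1, with weight (-9) + 2 + 2 = -5.
Optimal value attained by: walk 2->1->1->1.
Answer: (M^⊗3)[2][1] = -5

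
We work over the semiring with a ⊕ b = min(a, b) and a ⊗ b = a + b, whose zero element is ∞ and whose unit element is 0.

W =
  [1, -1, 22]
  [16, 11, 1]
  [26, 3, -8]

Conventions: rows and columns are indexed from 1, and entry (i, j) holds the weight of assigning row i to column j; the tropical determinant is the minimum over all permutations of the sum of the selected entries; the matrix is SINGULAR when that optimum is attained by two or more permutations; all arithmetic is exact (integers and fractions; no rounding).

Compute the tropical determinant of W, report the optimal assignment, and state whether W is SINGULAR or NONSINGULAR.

σ = (1, 2, 3): 1 + 11 + (-8) = 4
σ = (1, 3, 2): 1 + 1 + 3 = 5
σ = (2, 1, 3): (-1) + 16 + (-8) = 7
σ = (2, 3, 1): (-1) + 1 + 26 = 26
σ = (3, 1, 2): 22 + 16 + 3 = 41
σ = (3, 2, 1): 22 + 11 + 26 = 59
Optimal value attained by: σ = (1, 2, 3).
Answer: det⊕(W) = 4; verdict: NONSINGULAR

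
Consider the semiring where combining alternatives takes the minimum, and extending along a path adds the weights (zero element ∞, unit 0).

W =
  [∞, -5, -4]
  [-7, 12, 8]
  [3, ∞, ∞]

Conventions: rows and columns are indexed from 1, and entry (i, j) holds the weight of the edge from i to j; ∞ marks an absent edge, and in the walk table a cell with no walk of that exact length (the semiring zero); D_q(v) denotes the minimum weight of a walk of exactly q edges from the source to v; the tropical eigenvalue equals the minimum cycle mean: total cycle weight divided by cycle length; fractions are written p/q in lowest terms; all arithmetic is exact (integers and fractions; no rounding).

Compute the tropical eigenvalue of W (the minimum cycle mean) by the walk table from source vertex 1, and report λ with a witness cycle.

q=0: [0, ∞, ∞]
q=1: [∞, -5, -4]
q=2: [-12, 7, 3]
q=3: [0, -17, -16]
Optimal cycle mean attained by: cycle 1->2->1, total (-5) + (-7), length 2.
Answer: λ = -6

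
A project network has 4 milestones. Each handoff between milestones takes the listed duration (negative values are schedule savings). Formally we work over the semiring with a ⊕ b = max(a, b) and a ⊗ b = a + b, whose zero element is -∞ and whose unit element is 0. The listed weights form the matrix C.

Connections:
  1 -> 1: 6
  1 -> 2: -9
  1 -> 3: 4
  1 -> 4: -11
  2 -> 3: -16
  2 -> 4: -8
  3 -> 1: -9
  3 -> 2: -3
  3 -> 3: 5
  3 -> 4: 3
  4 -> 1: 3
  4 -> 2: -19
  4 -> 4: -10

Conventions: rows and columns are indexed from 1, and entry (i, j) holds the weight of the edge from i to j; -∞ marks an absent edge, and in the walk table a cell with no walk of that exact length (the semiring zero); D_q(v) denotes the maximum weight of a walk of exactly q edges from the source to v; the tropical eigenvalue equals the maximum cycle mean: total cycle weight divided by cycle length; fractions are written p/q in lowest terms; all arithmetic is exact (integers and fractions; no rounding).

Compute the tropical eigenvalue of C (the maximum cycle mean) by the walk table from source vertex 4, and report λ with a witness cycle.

q=0: [-∞, -∞, -∞, 0]
q=1: [3, -19, -∞, -10]
q=2: [9, -6, 7, -8]
q=3: [15, 4, 13, 10]
q=4: [21, 10, 19, 16]
Optimal cycle mean attained by: cycle 1->1, total 6, length 1.
Answer: λ = 6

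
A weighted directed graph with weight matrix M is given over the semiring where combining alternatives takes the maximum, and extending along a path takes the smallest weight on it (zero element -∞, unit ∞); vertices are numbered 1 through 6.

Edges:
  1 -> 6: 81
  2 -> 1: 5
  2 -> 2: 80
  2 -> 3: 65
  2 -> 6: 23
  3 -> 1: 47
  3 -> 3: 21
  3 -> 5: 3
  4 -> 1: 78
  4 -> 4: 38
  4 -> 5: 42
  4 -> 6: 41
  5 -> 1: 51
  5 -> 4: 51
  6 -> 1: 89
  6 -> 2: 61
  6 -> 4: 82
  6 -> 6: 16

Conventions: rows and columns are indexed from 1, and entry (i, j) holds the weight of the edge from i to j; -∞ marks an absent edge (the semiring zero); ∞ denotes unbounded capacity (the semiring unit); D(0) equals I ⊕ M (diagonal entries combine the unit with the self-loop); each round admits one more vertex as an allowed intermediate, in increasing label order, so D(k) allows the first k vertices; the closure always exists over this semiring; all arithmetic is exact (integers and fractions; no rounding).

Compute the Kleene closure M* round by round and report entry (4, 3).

D(0):
  [∞, -∞, -∞, -∞, -∞, 81]
  [5, ∞, 65, -∞, -∞, 23]
  [47, -∞, ∞, -∞, 3, -∞]
  [78, -∞, -∞, ∞, 42, 41]
  [51, -∞, -∞, 51, ∞, -∞]
  [89, 61, -∞, 82, -∞, ∞]
D(1):
  [∞, -∞, -∞, -∞, -∞, 81]
  [5, ∞, 65, -∞, -∞, 23]
  [47, -∞, ∞, -∞, 3, 47]
  [78, -∞, -∞, ∞, 42, 78]
  [51, -∞, -∞, 51, ∞, 51]
  [89, 61, -∞, 82, -∞, ∞]
D(2):
  [∞, -∞, -∞, -∞, -∞, 81]
  [5, ∞, 65, -∞, -∞, 23]
  [47, -∞, ∞, -∞, 3, 47]
  [78, -∞, -∞, ∞, 42, 78]
  [51, -∞, -∞, 51, ∞, 51]
  [89, 61, 61, 82, -∞, ∞]
D(3):
  [∞, -∞, -∞, -∞, -∞, 81]
  [47, ∞, 65, -∞, 3, 47]
  [47, -∞, ∞, -∞, 3, 47]
  [78, -∞, -∞, ∞, 42, 78]
  [51, -∞, -∞, 51, ∞, 51]
  [89, 61, 61, 82, 3, ∞]
D(4):
  [∞, -∞, -∞, -∞, -∞, 81]
  [47, ∞, 65, -∞, 3, 47]
  [47, -∞, ∞, -∞, 3, 47]
  [78, -∞, -∞, ∞, 42, 78]
  [51, -∞, -∞, 51, ∞, 51]
  [89, 61, 61, 82, 42, ∞]
D(5):
  [∞, -∞, -∞, -∞, -∞, 81]
  [47, ∞, 65, 3, 3, 47]
  [47, -∞, ∞, 3, 3, 47]
  [78, -∞, -∞, ∞, 42, 78]
  [51, -∞, -∞, 51, ∞, 51]
  [89, 61, 61, 82, 42, ∞]
D(6):
  [∞, 61, 61, 81, 42, 81]
  [47, ∞, 65, 47, 42, 47]
  [47, 47, ∞, 47, 42, 47]
  [78, 61, 61, ∞, 42, 78]
  [51, 51, 51, 51, ∞, 51]
  [89, 61, 61, 82, 42, ∞]
Answer: M*[4][3] = 61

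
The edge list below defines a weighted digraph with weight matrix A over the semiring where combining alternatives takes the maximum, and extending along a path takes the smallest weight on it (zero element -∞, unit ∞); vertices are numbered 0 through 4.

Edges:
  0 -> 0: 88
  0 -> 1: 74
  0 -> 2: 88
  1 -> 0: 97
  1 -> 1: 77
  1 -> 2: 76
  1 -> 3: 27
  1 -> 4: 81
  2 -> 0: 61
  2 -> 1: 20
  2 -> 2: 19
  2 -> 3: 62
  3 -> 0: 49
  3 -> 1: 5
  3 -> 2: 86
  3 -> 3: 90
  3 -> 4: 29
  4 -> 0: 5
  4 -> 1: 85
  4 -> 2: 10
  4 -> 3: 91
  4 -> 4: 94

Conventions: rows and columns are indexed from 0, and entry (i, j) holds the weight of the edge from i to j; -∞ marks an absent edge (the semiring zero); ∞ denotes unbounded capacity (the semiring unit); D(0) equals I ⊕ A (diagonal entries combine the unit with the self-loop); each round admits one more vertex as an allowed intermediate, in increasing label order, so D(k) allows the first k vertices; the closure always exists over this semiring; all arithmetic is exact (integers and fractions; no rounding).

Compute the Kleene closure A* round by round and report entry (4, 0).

D(0):
  [∞, 74, 88, -∞, -∞]
  [97, ∞, 76, 27, 81]
  [61, 20, ∞, 62, -∞]
  [49, 5, 86, ∞, 29]
  [5, 85, 10, 91, ∞]
D(1):
  [∞, 74, 88, -∞, -∞]
  [97, ∞, 88, 27, 81]
  [61, 61, ∞, 62, -∞]
  [49, 49, 86, ∞, 29]
  [5, 85, 10, 91, ∞]
D(2):
  [∞, 74, 88, 27, 74]
  [97, ∞, 88, 27, 81]
  [61, 61, ∞, 62, 61]
  [49, 49, 86, ∞, 49]
  [85, 85, 85, 91, ∞]
D(3):
  [∞, 74, 88, 62, 74]
  [97, ∞, 88, 62, 81]
  [61, 61, ∞, 62, 61]
  [61, 61, 86, ∞, 61]
  [85, 85, 85, 91, ∞]
D(4):
  [∞, 74, 88, 62, 74]
  [97, ∞, 88, 62, 81]
  [61, 61, ∞, 62, 61]
  [61, 61, 86, ∞, 61]
  [85, 85, 86, 91, ∞]
D(5):
  [∞, 74, 88, 74, 74]
  [97, ∞, 88, 81, 81]
  [61, 61, ∞, 62, 61]
  [61, 61, 86, ∞, 61]
  [85, 85, 86, 91, ∞]
Answer: A*[4][0] = 85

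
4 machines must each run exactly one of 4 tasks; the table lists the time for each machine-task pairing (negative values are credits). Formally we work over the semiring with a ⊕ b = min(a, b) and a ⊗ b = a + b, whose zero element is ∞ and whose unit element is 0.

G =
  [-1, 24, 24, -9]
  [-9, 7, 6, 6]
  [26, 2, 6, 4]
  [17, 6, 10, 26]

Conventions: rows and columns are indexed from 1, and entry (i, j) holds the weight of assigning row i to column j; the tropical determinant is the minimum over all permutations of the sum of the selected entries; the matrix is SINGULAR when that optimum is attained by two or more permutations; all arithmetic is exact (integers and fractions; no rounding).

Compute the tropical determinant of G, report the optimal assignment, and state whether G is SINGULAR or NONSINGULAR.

σ = (1, 2, 3, 4): (-1) + 7 + 6 + 26 = 38
σ = (1, 2, 4, 3): (-1) + 7 + 4 + 10 = 20
σ = (1, 3, 2, 4): (-1) + 6 + 2 + 26 = 33
σ = (1, 3, 4, 2): (-1) + 6 + 4 + 6 = 15
σ = (1, 4, 2, 3): (-1) + 6 + 2 + 10 = 17
σ = (1, 4, 3, 2): (-1) + 6 + 6 + 6 = 17
σ = (2, 1, 3, 4): 24 + (-9) + 6 + 26 = 47
σ = (2, 1, 4, 3): 24 + (-9) + 4 + 10 = 29
σ = (2, 3, 1, 4): 24 + 6 + 26 + 26 = 82
σ = (2, 3, 4, 1): 24 + 6 + 4 + 17 = 51
σ = (2, 4, 1, 3): 24 + 6 + 26 + 10 = 66
σ = (2, 4, 3, 1): 24 + 6 + 6 + 17 = 53
σ = (3, 1, 2, 4): 24 + (-9) + 2 + 26 = 43
σ = (3, 1, 4, 2): 24 + (-9) + 4 + 6 = 25
σ = (3, 2, 1, 4): 24 + 7 + 26 + 26 = 83
σ = (3, 2, 4, 1): 24 + 7 + 4 + 17 = 52
σ = (3, 4, 1, 2): 24 + 6 + 26 + 6 = 62
σ = (3, 4, 2, 1): 24 + 6 + 2 + 17 = 49
σ = (4, 1, 2, 3): (-9) + (-9) + 2 + 10 = -6
σ = (4, 1, 3, 2): (-9) + (-9) + 6 + 6 = -6
σ = (4, 2, 1, 3): (-9) + 7 + 26 + 10 = 34
σ = (4, 2, 3, 1): (-9) + 7 + 6 + 17 = 21
σ = (4, 3, 1, 2): (-9) + 6 + 26 + 6 = 29
σ = (4, 3, 2, 1): (-9) + 6 + 2 + 17 = 16
Optimal value attained by: σ = (4, 1, 2, 3).
Answer: det⊕(G) = -6; verdict: SINGULAR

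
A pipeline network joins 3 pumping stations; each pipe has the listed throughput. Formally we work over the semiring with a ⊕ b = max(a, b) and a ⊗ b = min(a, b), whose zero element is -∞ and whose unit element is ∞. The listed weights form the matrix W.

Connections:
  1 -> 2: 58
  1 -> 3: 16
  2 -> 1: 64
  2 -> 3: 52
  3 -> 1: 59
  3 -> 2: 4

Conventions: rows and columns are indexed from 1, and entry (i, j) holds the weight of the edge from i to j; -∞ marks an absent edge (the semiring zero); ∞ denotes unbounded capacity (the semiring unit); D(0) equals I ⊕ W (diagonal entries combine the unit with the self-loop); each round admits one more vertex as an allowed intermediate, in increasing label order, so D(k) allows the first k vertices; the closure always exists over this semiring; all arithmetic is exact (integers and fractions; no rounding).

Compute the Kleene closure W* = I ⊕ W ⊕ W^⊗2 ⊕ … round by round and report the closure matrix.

D(0):
  [∞, 58, 16]
  [64, ∞, 52]
  [59, 4, ∞]
D(1):
  [∞, 58, 16]
  [64, ∞, 52]
  [59, 58, ∞]
D(2):
  [∞, 58, 52]
  [64, ∞, 52]
  [59, 58, ∞]
D(3):
  [∞, 58, 52]
  [64, ∞, 52]
  [59, 58, ∞]
Answer: W* = [[∞, 58, 52], [64, ∞, 52], [59, 58, ∞]]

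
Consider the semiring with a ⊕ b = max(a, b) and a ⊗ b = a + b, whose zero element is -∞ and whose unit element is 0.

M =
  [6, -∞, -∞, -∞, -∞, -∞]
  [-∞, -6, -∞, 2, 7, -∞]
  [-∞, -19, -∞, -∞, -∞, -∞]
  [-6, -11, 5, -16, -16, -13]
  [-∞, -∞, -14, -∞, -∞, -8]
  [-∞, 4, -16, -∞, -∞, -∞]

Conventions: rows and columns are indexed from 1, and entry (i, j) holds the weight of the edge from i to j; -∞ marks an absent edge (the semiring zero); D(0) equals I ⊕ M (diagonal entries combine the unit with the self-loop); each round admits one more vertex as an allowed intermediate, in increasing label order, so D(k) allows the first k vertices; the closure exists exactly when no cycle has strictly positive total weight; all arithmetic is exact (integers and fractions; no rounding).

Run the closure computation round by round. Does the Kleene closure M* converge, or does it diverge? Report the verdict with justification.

Detection: at round 0, diagonal entry (1, 1) turns strictly positive.
Key observation: the cycle 1->1 has total weight 6, which is strictly positive.
Answer: DIVERGES — positive cycle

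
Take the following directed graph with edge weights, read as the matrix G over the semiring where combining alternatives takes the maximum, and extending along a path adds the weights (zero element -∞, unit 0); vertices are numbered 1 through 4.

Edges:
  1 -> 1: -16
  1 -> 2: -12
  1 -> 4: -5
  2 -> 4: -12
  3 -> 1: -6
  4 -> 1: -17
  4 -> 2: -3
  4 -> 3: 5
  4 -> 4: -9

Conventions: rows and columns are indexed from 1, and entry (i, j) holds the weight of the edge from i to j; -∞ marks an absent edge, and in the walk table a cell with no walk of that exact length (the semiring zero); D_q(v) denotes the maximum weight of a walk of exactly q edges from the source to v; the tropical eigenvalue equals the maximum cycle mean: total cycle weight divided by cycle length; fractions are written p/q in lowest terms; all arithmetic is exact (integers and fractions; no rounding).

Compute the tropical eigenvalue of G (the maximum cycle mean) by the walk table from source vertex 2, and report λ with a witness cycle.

q=0: [-∞, 0, -∞, -∞]
q=1: [-∞, -∞, -∞, -12]
q=2: [-29, -15, -7, -21]
q=3: [-13, -24, -16, -27]
q=4: [-22, -25, -22, -18]
Optimal cycle mean attained by: cycle 1->4->3->1, total (-5) + 5 + (-6), length 3.
Answer: λ = -2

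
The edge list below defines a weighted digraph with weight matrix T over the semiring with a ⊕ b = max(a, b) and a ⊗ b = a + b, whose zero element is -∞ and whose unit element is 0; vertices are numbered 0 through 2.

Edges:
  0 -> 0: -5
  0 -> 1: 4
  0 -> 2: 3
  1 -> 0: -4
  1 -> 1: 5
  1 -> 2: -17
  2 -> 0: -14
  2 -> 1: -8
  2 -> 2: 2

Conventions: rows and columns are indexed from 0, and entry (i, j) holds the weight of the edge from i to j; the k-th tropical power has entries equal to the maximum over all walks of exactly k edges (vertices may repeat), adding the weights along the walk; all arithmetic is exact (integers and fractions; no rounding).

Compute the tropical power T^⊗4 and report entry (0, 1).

T^⊗2:
  [0, 9, 5]
  [1, 10, -1]
  [-12, -3, 4]
T^⊗3:
  [5, 14, 7]
  [6, 15, 4]
  [-7, 2, 6]
T^⊗4:
  [10, 19, 9]
  [11, 20, 9]
  [-2, 7, 8]
Key observation: the optimum is the walk 0->1->1->1->1, with weight 4 + 5 + 5 + 5 = 19.
Optimal value attained by: walk 0->1->1->1->1.
Answer: (T^⊗4)[0][1] = 19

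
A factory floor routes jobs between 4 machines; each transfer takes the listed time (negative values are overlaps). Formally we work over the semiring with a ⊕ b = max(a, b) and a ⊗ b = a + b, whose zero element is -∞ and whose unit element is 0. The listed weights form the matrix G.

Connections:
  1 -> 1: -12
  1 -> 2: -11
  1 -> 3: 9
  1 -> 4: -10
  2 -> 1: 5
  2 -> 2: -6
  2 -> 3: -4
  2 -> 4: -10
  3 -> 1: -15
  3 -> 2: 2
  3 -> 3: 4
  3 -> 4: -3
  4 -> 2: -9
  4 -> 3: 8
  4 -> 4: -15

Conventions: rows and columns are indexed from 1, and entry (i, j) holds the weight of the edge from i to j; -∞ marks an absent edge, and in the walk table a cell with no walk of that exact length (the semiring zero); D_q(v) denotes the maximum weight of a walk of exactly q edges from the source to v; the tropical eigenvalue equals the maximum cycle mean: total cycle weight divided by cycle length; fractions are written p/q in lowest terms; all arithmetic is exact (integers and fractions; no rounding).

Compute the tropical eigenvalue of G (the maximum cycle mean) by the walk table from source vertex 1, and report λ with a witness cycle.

q=0: [0, -∞, -∞, -∞]
q=1: [-12, -11, 9, -10]
q=2: [-6, 11, 13, 6]
q=3: [16, 15, 17, 10]
q=4: [20, 19, 25, 14]
Optimal cycle mean attained by: cycle 1->3->2->1, total 9 + 2 + 5, length 3.
Answer: λ = 16/3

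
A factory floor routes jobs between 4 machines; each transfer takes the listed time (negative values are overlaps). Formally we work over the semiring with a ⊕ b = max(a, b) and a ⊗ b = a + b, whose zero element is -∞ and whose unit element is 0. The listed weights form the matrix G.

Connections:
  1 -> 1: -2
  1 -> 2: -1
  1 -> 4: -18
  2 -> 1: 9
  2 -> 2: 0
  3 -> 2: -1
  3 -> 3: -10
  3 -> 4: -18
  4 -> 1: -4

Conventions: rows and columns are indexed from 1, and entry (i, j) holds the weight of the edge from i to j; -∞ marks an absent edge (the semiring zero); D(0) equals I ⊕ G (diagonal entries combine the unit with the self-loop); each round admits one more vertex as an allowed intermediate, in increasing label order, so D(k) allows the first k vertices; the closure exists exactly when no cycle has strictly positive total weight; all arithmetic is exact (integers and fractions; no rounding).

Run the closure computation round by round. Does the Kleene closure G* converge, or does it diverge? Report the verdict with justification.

D(0):
  [0, -1, -∞, -18]
  [9, 0, -∞, -∞]
  [-∞, -1, 0, -18]
  [-4, -∞, -∞, 0]
Detection: at round 1, diagonal entry (2, 2) turns strictly positive.
Key observation: the cycle 2->1->2 has total weight 9 + (-1), which is strictly positive.
Answer: DIVERGES — positive cycle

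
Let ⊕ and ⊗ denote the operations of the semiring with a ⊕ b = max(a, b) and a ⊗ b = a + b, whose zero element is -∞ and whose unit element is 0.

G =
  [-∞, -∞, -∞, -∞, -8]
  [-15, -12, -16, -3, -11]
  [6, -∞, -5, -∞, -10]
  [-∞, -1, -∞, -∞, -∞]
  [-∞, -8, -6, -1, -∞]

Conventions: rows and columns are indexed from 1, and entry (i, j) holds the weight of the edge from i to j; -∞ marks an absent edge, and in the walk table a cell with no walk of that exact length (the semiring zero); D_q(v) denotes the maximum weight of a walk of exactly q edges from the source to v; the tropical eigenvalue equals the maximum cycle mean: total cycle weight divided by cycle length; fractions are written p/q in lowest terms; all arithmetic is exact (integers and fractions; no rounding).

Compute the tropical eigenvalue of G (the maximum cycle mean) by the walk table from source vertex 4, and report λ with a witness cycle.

q=0: [-∞, -∞, -∞, 0, -∞]
q=1: [-∞, -1, -∞, -∞, -∞]
q=2: [-16, -13, -17, -4, -12]
q=3: [-11, -5, -18, -13, -24]
q=4: [-12, -14, -21, -8, -16]
q=5: [-15, -9, -22, -17, -20]
Optimal cycle mean attained by: cycle 2->4->2, total (-3) + (-1), length 2.
Answer: λ = -2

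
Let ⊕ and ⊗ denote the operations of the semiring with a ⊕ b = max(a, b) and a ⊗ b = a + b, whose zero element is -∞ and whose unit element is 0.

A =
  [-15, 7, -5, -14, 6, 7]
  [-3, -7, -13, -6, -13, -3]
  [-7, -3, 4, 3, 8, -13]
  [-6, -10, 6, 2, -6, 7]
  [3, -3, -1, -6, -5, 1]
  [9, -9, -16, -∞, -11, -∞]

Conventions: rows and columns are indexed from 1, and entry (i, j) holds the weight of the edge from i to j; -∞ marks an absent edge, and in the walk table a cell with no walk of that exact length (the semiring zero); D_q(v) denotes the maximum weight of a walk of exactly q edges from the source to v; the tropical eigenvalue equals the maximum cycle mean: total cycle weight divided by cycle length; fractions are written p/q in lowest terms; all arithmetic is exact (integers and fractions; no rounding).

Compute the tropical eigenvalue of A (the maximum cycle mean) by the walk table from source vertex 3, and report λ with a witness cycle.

q=0: [-∞, -∞, 0, -∞, -∞, -∞]
q=1: [-7, -3, 4, 3, 8, -13]
q=2: [11, 5, 9, 7, 12, 10]
q=3: [19, 18, 13, 12, 17, 18]
q=4: [27, 26, 18, 16, 25, 26]
q=5: [35, 34, 24, 21, 33, 34]
q=6: [43, 42, 32, 28, 41, 42]
Optimal cycle mean attained by: cycle 1->6->1, total 7 + 9, length 2.
Answer: λ = 8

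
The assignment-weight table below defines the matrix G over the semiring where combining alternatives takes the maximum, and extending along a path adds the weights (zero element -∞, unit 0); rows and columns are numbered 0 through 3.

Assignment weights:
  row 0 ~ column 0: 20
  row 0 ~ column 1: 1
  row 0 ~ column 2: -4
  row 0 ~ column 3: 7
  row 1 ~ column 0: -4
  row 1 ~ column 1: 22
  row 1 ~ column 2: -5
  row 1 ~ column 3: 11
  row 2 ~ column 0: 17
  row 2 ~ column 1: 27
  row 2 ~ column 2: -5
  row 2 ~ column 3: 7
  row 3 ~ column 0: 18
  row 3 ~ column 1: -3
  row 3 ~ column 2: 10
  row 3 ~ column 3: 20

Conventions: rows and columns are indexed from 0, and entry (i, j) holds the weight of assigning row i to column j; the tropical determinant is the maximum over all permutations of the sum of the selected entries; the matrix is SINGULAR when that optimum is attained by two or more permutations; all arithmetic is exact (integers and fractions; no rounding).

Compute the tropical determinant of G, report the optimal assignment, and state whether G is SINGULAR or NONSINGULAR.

σ = (0, 1, 2, 3): 20 + 22 + (-5) + 20 = 57
σ = (0, 1, 3, 2): 20 + 22 + 7 + 10 = 59
σ = (0, 2, 1, 3): 20 + (-5) + 27 + 20 = 62
σ = (0, 2, 3, 1): 20 + (-5) + 7 + (-3) = 19
σ = (0, 3, 1, 2): 20 + 11 + 27 + 10 = 68
σ = (0, 3, 2, 1): 20 + 11 + (-5) + (-3) = 23
σ = (1, 0, 2, 3): 1 + (-4) + (-5) + 20 = 12
σ = (1, 0, 3, 2): 1 + (-4) + 7 + 10 = 14
σ = (1, 2, 0, 3): 1 + (-5) + 17 + 20 = 33
σ = (1, 2, 3, 0): 1 + (-5) + 7 + 18 = 21
σ = (1, 3, 0, 2): 1 + 11 + 17 + 10 = 39
σ = (1, 3, 2, 0): 1 + 11 + (-5) + 18 = 25
σ = (2, 0, 1, 3): (-4) + (-4) + 27 + 20 = 39
σ = (2, 0, 3, 1): (-4) + (-4) + 7 + (-3) = -4
σ = (2, 1, 0, 3): (-4) + 22 + 17 + 20 = 55
σ = (2, 1, 3, 0): (-4) + 22 + 7 + 18 = 43
σ = (2, 3, 0, 1): (-4) + 11 + 17 + (-3) = 21
σ = (2, 3, 1, 0): (-4) + 11 + 27 + 18 = 52
σ = (3, 0, 1, 2): 7 + (-4) + 27 + 10 = 40
σ = (3, 0, 2, 1): 7 + (-4) + (-5) + (-3) = -5
σ = (3, 1, 0, 2): 7 + 22 + 17 + 10 = 56
σ = (3, 1, 2, 0): 7 + 22 + (-5) + 18 = 42
σ = (3, 2, 0, 1): 7 + (-5) + 17 + (-3) = 16
σ = (3, 2, 1, 0): 7 + (-5) + 27 + 18 = 47
Optimal value attained by: σ = (0, 3, 1, 2).
Answer: det⊕(G) = 68; verdict: NONSINGULAR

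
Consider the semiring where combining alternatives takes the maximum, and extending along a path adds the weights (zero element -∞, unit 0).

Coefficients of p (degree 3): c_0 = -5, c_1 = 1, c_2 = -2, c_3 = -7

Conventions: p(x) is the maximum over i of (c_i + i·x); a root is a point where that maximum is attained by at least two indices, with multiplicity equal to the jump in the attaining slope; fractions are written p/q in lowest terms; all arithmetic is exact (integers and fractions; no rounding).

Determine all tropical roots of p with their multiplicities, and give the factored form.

hull edge (i=0, c=-5) to (i=1, c=1): slope 6, span 1
hull edge (i=1, c=1) to (i=2, c=-2): slope -3, span 1
hull edge (i=2, c=-2) to (i=3, c=-7): slope -5, span 1
Factored form: p(x) = -7 ⊗ (x ⊕ (-6)) ⊗ (x ⊕ 3) ⊗ (x ⊕ 5)
Answer: roots = -6 (mult 1), 3 (mult 1), 5 (mult 1)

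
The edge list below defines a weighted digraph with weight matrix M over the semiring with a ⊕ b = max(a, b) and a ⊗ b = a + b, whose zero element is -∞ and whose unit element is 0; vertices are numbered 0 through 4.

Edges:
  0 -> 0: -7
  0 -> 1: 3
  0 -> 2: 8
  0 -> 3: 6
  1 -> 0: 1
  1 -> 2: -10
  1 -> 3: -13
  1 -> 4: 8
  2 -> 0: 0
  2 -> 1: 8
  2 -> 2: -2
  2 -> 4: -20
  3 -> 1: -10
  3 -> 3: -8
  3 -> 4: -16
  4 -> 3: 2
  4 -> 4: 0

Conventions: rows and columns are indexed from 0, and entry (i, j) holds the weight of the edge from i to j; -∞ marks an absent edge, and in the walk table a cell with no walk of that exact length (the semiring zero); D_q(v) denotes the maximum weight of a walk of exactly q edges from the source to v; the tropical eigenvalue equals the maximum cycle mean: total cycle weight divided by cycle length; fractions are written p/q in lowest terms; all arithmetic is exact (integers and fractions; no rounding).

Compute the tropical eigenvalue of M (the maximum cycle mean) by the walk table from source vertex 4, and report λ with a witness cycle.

q=0: [-∞, -∞, -∞, -∞, 0]
q=1: [-∞, -∞, -∞, 2, 0]
q=2: [-∞, -8, -∞, 2, 0]
q=3: [-7, -8, -18, 2, 0]
q=4: [-7, -4, 1, 2, 0]
q=5: [1, 9, 1, 2, 4]
Optimal cycle mean attained by: cycle 0->2->1->0, total 8 + 8 + 1, length 3.
Answer: λ = 17/3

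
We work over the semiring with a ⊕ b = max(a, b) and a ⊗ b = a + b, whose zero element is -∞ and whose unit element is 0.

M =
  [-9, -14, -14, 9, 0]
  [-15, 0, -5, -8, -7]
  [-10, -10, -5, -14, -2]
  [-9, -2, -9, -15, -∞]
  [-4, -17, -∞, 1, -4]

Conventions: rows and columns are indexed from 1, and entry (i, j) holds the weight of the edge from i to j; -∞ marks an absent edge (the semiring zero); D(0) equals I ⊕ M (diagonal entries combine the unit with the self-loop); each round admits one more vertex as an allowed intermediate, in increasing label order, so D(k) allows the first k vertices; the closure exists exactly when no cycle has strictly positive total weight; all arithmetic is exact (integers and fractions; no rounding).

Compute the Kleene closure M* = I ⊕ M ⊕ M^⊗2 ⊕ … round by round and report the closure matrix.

D(0):
  [0, -14, -14, 9, 0]
  [-15, 0, -5, -8, -7]
  [-10, -10, 0, -14, -2]
  [-9, -2, -9, 0, -∞]
  [-4, -17, -∞, 1, 0]
D(1):
  [0, -14, -14, 9, 0]
  [-15, 0, -5, -6, -7]
  [-10, -10, 0, -1, -2]
  [-9, -2, -9, 0, -9]
  [-4, -17, -18, 5, 0]
D(2):
  [0, -14, -14, 9, 0]
  [-15, 0, -5, -6, -7]
  [-10, -10, 0, -1, -2]
  [-9, -2, -7, 0, -9]
  [-4, -17, -18, 5, 0]
D(3):
  [0, -14, -14, 9, 0]
  [-15, 0, -5, -6, -7]
  [-10, -10, 0, -1, -2]
  [-9, -2, -7, 0, -9]
  [-4, -17, -18, 5, 0]
D(4):
  [0, 7, 2, 9, 0]
  [-15, 0, -5, -6, -7]
  [-10, -3, 0, -1, -2]
  [-9, -2, -7, 0, -9]
  [-4, 3, -2, 5, 0]
D(5):
  [0, 7, 2, 9, 0]
  [-11, 0, -5, -2, -7]
  [-6, 1, 0, 3, -2]
  [-9, -2, -7, 0, -9]
  [-4, 3, -2, 5, 0]
Answer: M* = [[0, 7, 2, 9, 0], [-11, 0, -5, -2, -7], [-6, 1, 0, 3, -2], [-9, -2, -7, 0, -9], [-4, 3, -2, 5, 0]]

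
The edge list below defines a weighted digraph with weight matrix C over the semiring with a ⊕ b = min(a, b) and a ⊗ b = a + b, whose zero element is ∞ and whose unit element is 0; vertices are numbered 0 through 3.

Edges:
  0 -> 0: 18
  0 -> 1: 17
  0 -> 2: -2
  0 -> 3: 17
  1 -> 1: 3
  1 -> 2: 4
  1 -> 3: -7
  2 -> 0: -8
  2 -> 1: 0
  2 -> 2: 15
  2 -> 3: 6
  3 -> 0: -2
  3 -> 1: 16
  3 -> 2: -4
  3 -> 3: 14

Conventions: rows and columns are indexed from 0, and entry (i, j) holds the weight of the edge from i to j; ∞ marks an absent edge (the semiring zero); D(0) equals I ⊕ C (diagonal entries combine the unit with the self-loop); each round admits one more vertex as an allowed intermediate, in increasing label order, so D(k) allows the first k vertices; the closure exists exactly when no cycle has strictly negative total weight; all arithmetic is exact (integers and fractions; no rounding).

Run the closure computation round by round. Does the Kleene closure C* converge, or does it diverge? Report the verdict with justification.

D(0):
  [0, 17, -2, 17]
  [∞, 0, 4, -7]
  [-8, 0, 0, 6]
  [-2, 16, -4, 0]
Detection: at round 1, diagonal entry (2, 2) turns strictly negative.
Key observation: the cycle 2->0->2 has total weight (-8) + (-2), which is strictly negative.
Answer: DIVERGES — negative cycle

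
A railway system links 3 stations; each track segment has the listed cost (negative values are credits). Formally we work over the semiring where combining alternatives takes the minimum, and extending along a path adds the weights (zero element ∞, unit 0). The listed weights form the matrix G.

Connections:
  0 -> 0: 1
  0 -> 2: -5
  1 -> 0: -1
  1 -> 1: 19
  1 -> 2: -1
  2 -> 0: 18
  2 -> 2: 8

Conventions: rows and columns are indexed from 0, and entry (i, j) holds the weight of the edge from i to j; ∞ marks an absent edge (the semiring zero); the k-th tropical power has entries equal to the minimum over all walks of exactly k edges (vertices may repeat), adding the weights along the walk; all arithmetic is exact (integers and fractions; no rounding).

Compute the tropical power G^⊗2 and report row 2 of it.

G^⊗2:
  [2, ∞, -4]
  [0, 38, -6]
  [19, ∞, 13]
Answer: row 2 of G^⊗2 = [19, ∞, 13]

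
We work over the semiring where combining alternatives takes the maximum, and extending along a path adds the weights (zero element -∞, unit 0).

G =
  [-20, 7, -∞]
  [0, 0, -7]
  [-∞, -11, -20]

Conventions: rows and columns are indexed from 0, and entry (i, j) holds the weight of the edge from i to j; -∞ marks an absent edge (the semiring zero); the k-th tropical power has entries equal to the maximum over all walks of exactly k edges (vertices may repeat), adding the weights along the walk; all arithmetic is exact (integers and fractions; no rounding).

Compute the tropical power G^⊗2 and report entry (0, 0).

G^⊗2:
  [7, 7, 0]
  [0, 7, -7]
  [-11, -11, -18]
Key observation: the optimum is the walk 0->1->0, with weight 7 + 0 = 7.
Optimal value attained by: walk 0->1->0.
Answer: (G^⊗2)[0][0] = 7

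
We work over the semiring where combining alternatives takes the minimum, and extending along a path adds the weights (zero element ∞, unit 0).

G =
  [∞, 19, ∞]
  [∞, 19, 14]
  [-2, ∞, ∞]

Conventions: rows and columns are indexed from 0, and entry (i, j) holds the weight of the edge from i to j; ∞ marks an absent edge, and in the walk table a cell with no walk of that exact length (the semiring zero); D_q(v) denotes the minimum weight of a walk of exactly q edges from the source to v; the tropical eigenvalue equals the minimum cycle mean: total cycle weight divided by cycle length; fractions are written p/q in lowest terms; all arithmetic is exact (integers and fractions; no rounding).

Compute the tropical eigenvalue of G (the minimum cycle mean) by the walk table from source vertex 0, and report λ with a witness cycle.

q=0: [0, ∞, ∞]
q=1: [∞, 19, ∞]
q=2: [∞, 38, 33]
q=3: [31, 57, 52]
Optimal cycle mean attained by: cycle 0->1->2->0, total 19 + 14 + (-2), length 3.
Answer: λ = 31/3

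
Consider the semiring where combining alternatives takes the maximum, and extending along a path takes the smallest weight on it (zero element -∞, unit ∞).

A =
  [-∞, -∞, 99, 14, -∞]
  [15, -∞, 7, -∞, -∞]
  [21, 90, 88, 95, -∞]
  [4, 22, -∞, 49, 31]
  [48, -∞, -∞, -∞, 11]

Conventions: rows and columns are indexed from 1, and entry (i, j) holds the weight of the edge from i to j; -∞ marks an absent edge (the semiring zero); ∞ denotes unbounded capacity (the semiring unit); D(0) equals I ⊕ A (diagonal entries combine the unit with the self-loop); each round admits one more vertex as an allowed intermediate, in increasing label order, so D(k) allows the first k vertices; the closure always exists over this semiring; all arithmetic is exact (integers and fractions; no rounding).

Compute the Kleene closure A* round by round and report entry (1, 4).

D(0):
  [∞, -∞, 99, 14, -∞]
  [15, ∞, 7, -∞, -∞]
  [21, 90, ∞, 95, -∞]
  [4, 22, -∞, ∞, 31]
  [48, -∞, -∞, -∞, ∞]
D(1):
  [∞, -∞, 99, 14, -∞]
  [15, ∞, 15, 14, -∞]
  [21, 90, ∞, 95, -∞]
  [4, 22, 4, ∞, 31]
  [48, -∞, 48, 14, ∞]
D(2):
  [∞, -∞, 99, 14, -∞]
  [15, ∞, 15, 14, -∞]
  [21, 90, ∞, 95, -∞]
  [15, 22, 15, ∞, 31]
  [48, -∞, 48, 14, ∞]
D(3):
  [∞, 90, 99, 95, -∞]
  [15, ∞, 15, 15, -∞]
  [21, 90, ∞, 95, -∞]
  [15, 22, 15, ∞, 31]
  [48, 48, 48, 48, ∞]
D(4):
  [∞, 90, 99, 95, 31]
  [15, ∞, 15, 15, 15]
  [21, 90, ∞, 95, 31]
  [15, 22, 15, ∞, 31]
  [48, 48, 48, 48, ∞]
D(5):
  [∞, 90, 99, 95, 31]
  [15, ∞, 15, 15, 15]
  [31, 90, ∞, 95, 31]
  [31, 31, 31, ∞, 31]
  [48, 48, 48, 48, ∞]
Answer: A*[1][4] = 95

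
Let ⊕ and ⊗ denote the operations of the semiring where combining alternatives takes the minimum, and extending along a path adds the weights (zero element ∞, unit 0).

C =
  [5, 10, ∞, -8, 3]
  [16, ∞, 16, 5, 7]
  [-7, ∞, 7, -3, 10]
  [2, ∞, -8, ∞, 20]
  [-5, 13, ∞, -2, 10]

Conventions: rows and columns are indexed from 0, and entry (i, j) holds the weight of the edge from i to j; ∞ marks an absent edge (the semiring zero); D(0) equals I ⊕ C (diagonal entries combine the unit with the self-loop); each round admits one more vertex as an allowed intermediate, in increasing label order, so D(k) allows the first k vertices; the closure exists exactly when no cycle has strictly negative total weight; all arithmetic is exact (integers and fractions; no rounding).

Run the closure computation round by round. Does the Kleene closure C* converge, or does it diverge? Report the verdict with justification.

D(0):
  [0, 10, ∞, -8, 3]
  [16, 0, 16, 5, 7]
  [-7, ∞, 0, -3, 10]
  [2, ∞, -8, 0, 20]
  [-5, 13, ∞, -2, 0]
Detection: at round 1, diagonal entry (3, 3) turns strictly negative.
Key observation: the cycle 3->0->3 has total weight 2 + (-8), which is strictly negative.
Answer: DIVERGES — negative cycle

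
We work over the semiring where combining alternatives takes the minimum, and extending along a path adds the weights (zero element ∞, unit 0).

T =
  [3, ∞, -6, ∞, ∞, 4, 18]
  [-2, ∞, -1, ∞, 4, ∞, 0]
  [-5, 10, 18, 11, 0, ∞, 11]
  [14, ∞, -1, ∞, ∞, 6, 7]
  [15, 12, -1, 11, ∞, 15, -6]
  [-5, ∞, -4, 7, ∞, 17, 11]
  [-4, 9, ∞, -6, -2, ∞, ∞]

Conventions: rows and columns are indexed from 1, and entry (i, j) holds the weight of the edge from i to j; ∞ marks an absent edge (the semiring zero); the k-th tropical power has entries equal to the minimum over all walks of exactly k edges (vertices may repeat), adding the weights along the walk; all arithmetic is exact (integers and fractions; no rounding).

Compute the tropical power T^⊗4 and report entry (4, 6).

T^⊗2:
  [-11, 4, -3, 5, -6, 7, 5]
  [-6, 9, -8, -6, -2, 2, -2]
  [-2, 12, -11, 5, 9, -1, -6]
  [-6, 9, 2, 1, -1, 18, 10]
  [-10, 3, 9, -12, -8, 17, 10]
  [-9, 6, -11, 5, -4, -1, 7]
  [-1, 10, -10, 9, 13, 0, -8]
T^⊗3:
  [-8, 6, -17, -1, -3, -7, -12]
  [-13, 2, -12, -8, -8, -2, -8]
  [-16, -1, -8, -12, -11, 2, 0]
  [-3, 11, -12, 4, 2, -2, -7]
  [-7, 4, -16, 3, 7, -6, -14]
  [-16, -1, -15, 0, -11, -5, -10]
  [-15, 0, -7, -14, -10, 3, 1]
T^⊗4:
  [-22, -7, -14, -18, -17, -4, -9]
  [-17, -2, -19, -14, -12, -9, -14]
  [-13, 1, -22, -6, -8, -12, -17]
  [-17, -2, -9, -13, -12, 1, -4]
  [-21, -6, -13, -20, -16, -3, -5]
  [-20, -5, -22, -16, -15, -12, -17]
  [-12, 2, -21, -5, -7, -11, -16]
Key observation: the optimum is the walk 4->3->1->1->6, with weight (-1) + (-5) + 3 + 4 = 1.
Optimal value attained by: walk 4->3->1->1->6.
Answer: (T^⊗4)[4][6] = 1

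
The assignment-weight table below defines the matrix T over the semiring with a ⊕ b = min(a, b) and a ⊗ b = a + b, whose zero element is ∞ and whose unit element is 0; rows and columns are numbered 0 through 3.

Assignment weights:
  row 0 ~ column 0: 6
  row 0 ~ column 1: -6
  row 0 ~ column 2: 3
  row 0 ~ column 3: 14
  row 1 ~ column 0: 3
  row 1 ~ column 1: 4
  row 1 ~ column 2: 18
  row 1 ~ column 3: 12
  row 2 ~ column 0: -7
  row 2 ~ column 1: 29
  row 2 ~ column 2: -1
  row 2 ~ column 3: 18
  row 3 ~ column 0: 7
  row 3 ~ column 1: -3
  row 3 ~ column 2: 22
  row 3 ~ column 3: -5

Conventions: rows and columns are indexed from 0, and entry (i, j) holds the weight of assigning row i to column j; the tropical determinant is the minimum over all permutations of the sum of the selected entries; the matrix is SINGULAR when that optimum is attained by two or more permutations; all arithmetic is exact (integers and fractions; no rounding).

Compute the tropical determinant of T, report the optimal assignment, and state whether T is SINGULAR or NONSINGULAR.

σ = (0, 1, 2, 3): 6 + 4 + (-1) + (-5) = 4
σ = (0, 1, 3, 2): 6 + 4 + 18 + 22 = 50
σ = (0, 2, 1, 3): 6 + 18 + 29 + (-5) = 48
σ = (0, 2, 3, 1): 6 + 18 + 18 + (-3) = 39
σ = (0, 3, 1, 2): 6 + 12 + 29 + 22 = 69
σ = (0, 3, 2, 1): 6 + 12 + (-1) + (-3) = 14
σ = (1, 0, 2, 3): (-6) + 3 + (-1) + (-5) = -9
σ = (1, 0, 3, 2): (-6) + 3 + 18 + 22 = 37
σ = (1, 2, 0, 3): (-6) + 18 + (-7) + (-5) = 0
σ = (1, 2, 3, 0): (-6) + 18 + 18 + 7 = 37
σ = (1, 3, 0, 2): (-6) + 12 + (-7) + 22 = 21
σ = (1, 3, 2, 0): (-6) + 12 + (-1) + 7 = 12
σ = (2, 0, 1, 3): 3 + 3 + 29 + (-5) = 30
σ = (2, 0, 3, 1): 3 + 3 + 18 + (-3) = 21
σ = (2, 1, 0, 3): 3 + 4 + (-7) + (-5) = -5
σ = (2, 1, 3, 0): 3 + 4 + 18 + 7 = 32
σ = (2, 3, 0, 1): 3 + 12 + (-7) + (-3) = 5
σ = (2, 3, 1, 0): 3 + 12 + 29 + 7 = 51
σ = (3, 0, 1, 2): 14 + 3 + 29 + 22 = 68
σ = (3, 0, 2, 1): 14 + 3 + (-1) + (-3) = 13
σ = (3, 1, 0, 2): 14 + 4 + (-7) + 22 = 33
σ = (3, 1, 2, 0): 14 + 4 + (-1) + 7 = 24
σ = (3, 2, 0, 1): 14 + 18 + (-7) + (-3) = 22
σ = (3, 2, 1, 0): 14 + 18 + 29 + 7 = 68
Optimal value attained by: σ = (1, 0, 2, 3).
Answer: det⊕(T) = -9; verdict: NONSINGULAR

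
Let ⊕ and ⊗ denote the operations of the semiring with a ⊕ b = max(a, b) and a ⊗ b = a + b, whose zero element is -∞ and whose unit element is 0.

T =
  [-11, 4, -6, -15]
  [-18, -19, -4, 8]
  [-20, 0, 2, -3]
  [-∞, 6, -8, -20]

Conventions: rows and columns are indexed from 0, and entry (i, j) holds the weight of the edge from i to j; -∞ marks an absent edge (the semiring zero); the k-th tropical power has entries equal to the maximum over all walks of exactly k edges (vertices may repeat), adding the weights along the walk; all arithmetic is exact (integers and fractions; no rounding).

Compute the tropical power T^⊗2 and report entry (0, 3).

T^⊗2:
  [-14, -6, 0, 12]
  [-24, 14, 0, -7]
  [-18, 3, 4, 8]
  [-12, -8, 2, 14]
Key observation: the optimum is the walk 0->1->3, with weight 4 + 8 = 12.
Optimal value attained by: walk 0->1->3.
Answer: (T^⊗2)[0][3] = 12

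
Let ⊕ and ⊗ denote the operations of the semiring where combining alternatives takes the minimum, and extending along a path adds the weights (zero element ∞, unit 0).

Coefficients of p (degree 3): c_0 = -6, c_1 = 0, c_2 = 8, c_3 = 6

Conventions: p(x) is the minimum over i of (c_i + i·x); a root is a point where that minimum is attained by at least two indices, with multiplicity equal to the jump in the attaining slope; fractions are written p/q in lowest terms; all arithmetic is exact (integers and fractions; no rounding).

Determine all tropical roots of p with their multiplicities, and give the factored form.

hull edge (i=0, c=-6) to (i=3, c=6): slope 4, span 3
Factored form: p(x) = 6 ⊗ (x ⊕ (-4)) ⊗ (x ⊕ (-4)) ⊗ (x ⊕ (-4))
Answer: roots = -4 (mult 3)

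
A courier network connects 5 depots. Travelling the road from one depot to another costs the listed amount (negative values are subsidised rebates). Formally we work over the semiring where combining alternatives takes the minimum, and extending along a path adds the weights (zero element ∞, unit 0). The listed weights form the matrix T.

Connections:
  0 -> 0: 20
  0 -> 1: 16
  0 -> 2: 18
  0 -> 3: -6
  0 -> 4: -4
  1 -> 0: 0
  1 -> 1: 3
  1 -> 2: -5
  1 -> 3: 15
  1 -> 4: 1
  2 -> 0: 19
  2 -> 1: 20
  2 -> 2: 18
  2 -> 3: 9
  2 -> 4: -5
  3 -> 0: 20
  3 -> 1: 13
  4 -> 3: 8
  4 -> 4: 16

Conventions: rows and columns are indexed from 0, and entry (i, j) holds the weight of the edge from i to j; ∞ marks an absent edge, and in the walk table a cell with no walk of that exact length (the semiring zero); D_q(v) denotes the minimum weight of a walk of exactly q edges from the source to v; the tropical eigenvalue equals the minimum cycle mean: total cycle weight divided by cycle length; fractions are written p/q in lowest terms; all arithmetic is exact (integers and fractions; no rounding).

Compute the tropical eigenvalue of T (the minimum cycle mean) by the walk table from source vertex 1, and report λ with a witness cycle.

q=0: [∞, 0, ∞, ∞, ∞]
q=1: [0, 3, -5, 15, 1]
q=2: [3, 6, -2, -6, -10]
q=3: [6, 7, 1, -3, -7]
q=4: [7, 10, 2, 0, -4]
q=5: [10, 13, 5, 1, -3]
Optimal cycle mean attained by: cycle 0->3->1->0, total (-6) + 13 + 0, length 3.
Answer: λ = 7/3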